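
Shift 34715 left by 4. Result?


0b1000011110011011 << 4 = 0b10000111100110110000 = 555440

555440


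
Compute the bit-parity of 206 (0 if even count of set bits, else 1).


0b11001110 has 5 ones => parity 1

1


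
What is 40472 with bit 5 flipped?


40472 ^ (1 << 5) = 40472 ^ 32 = 40504

40504


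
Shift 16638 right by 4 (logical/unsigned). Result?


0b100000011111110 >> 4 = 0b10000001111 = 1039

1039


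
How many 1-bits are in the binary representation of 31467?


0b111101011101011 has 11 set bits

11


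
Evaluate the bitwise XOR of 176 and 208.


0b10110000 ^ 0b11010000 = 0b1100000 = 96

96


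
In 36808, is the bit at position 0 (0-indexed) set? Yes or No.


0b1000111111001000, bit 0 = 0. No

No


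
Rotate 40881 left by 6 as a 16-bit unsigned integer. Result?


Rotate 0b1001111110110001 left by 6 (16-bit) = 0b1110110001100111 = 60519

60519


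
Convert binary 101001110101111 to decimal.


101001110101111 in decimal = 21423

21423


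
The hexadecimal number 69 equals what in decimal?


69 hex = 105 decimal

105


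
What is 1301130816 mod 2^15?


1301130816 & 32767 = 11840

11840


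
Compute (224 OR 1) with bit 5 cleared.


Step 1: 224 | 1 = 225
Step 2: 225 & ~(1 << 5) = 193

193


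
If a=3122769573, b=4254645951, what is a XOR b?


3122769573 ^ 4254645951 = 1203310618

1203310618


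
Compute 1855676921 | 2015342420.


0b1101110100110110110000111111001 | 0b1111000000111111010111101010100 = 0b1111110100111111110111111111101 = 2124410877

2124410877


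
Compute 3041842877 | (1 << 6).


3041842877 | (1 << 6) = 3041842877 | 64 = 3041842941

3041842941


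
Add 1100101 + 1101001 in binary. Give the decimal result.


1100101 + 1101001 = 11001110 = 206

206


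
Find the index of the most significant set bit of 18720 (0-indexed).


0b100100100100000. Highest set bit at position 14

14


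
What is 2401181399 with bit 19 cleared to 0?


2401181399 & ~(1 << 19) = 2400657111

2400657111


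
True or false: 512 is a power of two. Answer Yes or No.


0b1000000000. Only one bit set => Yes

Yes


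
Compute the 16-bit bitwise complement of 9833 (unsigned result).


~0b10011001101001 = 0b1101100110010110 = 55702 (16-bit unsigned)

55702


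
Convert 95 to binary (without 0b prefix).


95 = 1011111 in binary

1011111


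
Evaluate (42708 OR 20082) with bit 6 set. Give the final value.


Step 1: 42708 | 20082 = 61174
Step 2: 61174 | (1 << 6) = 61174 | 64 = 61174

61174


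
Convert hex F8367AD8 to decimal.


F8367AD8 hex = 4164319960 decimal

4164319960


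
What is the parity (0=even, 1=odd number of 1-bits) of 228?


0b11100100 has 4 ones => parity 0

0


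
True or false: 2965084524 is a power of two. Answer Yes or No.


0b10110000101110111001100101101100. Multiple bits set => No

No


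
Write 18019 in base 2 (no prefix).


18019 = 100011001100011 in binary

100011001100011


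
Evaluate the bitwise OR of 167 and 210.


0b10100111 | 0b11010010 = 0b11110111 = 247

247


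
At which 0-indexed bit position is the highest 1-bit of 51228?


0b1100100000011100. Highest set bit at position 15

15


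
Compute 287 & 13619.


0b100011111 & 0b11010100110011 = 0b100010011 = 275

275


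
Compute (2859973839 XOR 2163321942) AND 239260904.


Step 1: 2859973839 ^ 2163321942 = 713429145
Step 2: 713429145 & 239260904 = 167907464

167907464


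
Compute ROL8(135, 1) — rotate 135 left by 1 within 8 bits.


Rotate 0b10000111 left by 1 (8-bit) = 0b1111 = 15

15


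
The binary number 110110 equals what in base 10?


110110 in decimal = 54

54


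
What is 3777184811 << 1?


0b11100001001000110100010000101011 << 1 = 0b111000010010001101000100001010110 = 7554369622

7554369622


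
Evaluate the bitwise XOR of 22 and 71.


0b10110 ^ 0b1000111 = 0b1010001 = 81

81


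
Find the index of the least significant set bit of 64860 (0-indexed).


0b1111110101011100. Lowest set bit at position 2

2


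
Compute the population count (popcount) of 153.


0b10011001 has 4 set bits

4


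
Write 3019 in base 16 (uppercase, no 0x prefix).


3019 = BCB hex

BCB


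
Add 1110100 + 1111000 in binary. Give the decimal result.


1110100 + 1111000 = 11101100 = 236

236


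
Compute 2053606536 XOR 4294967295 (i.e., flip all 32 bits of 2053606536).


2053606536 ^ 4294967295 = 2241360759

2241360759


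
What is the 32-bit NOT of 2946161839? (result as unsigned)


~0b10101111100110101101110010101111 = 0b1010000011001010010001101010000 = 1348805456 (32-bit unsigned)

1348805456


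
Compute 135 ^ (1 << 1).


135 ^ (1 << 1) = 135 ^ 2 = 133

133


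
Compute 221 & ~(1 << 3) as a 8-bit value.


221 & ~(1 << 3) = 213

213


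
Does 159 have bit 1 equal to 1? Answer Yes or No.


0b10011111, bit 1 = 1. Yes

Yes


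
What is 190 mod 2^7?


190 & 127 = 62

62


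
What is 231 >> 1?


0b11100111 >> 1 = 0b1110011 = 115

115


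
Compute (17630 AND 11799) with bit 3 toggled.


Step 1: 17630 & 11799 = 1046
Step 2: 1046 ^ (1 << 3) = 1046 ^ 8 = 1054

1054


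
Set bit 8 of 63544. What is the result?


63544 | (1 << 8) = 63544 | 256 = 63800

63800


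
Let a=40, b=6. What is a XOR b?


40 ^ 6 = 46

46


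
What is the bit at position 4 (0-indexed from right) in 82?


0b1010010, position 4 = 1

1


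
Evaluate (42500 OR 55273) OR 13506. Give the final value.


Step 1: 42500 | 55273 = 63469
Step 2: 63469 | 13506 = 63471

63471


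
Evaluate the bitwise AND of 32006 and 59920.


0b111110100000110 & 0b1110101000010000 = 0b110100000000000 = 26624

26624


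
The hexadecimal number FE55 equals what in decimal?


FE55 hex = 65109 decimal

65109


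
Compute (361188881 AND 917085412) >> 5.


Step 1: 361188881 & 917085412 = 344001536
Step 2: 344001536 >> 5 = 10750048

10750048


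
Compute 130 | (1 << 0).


130 | (1 << 0) = 130 | 1 = 131

131


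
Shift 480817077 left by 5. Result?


0b11100101010001010111110110101 << 5 = 0b1110010101000101011111011010100000 = 15386146464

15386146464


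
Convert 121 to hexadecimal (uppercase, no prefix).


121 = 79 hex

79


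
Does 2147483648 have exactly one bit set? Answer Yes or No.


0b10000000000000000000000000000000. Only one bit set => Yes

Yes


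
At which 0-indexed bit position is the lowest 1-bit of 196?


0b11000100. Lowest set bit at position 2

2


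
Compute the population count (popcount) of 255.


0b11111111 has 8 set bits

8


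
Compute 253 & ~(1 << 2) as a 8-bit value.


253 & ~(1 << 2) = 249

249


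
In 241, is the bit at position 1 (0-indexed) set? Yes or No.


0b11110001, bit 1 = 0. No

No


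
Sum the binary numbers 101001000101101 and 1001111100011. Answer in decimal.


101001000101101 + 1001111100011 = 110011000010000 = 26128

26128


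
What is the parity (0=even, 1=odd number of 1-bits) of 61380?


0b1110111111000100 has 10 ones => parity 0

0


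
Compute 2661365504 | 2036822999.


0b10011110101000010011011100000000 | 0b1111001011001110111001111010111 = 0b11111111111001110111011111010111 = 4293359575

4293359575


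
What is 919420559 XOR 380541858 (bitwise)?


0b110110110011010011111010001111 ^ 0b10110101011101001101110100010 = 0b100000011000111010010100101101 = 543401261

543401261


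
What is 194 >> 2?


0b11000010 >> 2 = 0b110000 = 48

48


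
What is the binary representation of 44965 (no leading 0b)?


44965 = 1010111110100101 in binary

1010111110100101


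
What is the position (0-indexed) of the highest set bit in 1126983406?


0b1000011001011000110011011101110. Highest set bit at position 30

30


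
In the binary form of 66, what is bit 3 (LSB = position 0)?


0b1000010, position 3 = 0

0


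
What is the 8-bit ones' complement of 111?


111 ^ 255 = 144

144


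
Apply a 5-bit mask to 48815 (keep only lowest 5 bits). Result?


48815 & 31 = 15

15


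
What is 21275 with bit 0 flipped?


21275 ^ (1 << 0) = 21275 ^ 1 = 21274

21274


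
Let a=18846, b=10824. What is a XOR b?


18846 ^ 10824 = 25558

25558


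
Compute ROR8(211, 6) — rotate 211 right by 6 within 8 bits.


Rotate 0b11010011 right by 6 (8-bit) = 0b1001111 = 79

79


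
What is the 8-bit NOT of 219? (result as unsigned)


~0b11011011 = 0b100100 = 36 (8-bit unsigned)

36


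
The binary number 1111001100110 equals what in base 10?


1111001100110 in decimal = 7782

7782


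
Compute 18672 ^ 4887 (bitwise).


0b100100011110000 ^ 0b1001100010111 = 0b101101111100111 = 23527

23527


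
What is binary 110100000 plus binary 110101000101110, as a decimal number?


110100000 + 110101000101110 = 110101111001110 = 27598

27598


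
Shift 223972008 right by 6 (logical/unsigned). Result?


0b1101010110011000101010101000 >> 6 = 0b1101010110011000101010 = 3499562

3499562


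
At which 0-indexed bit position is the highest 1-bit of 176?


0b10110000. Highest set bit at position 7

7


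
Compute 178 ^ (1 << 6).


178 ^ (1 << 6) = 178 ^ 64 = 242

242


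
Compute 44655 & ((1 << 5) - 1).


44655 & 31 = 15

15


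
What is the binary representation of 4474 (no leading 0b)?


4474 = 1000101111010 in binary

1000101111010


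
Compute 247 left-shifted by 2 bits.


0b11110111 << 2 = 0b1111011100 = 988

988


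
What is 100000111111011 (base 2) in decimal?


100000111111011 in decimal = 16891

16891


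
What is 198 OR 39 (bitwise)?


0b11000110 | 0b100111 = 0b11100111 = 231

231


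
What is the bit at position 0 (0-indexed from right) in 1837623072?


0b1101101100001111110011100100000, position 0 = 0

0


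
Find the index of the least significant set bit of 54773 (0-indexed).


0b1101010111110101. Lowest set bit at position 0

0


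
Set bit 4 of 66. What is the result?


66 | (1 << 4) = 66 | 16 = 82

82


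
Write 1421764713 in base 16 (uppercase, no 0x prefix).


1421764713 = 54BE6869 hex

54BE6869


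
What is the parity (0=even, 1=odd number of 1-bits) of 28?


0b11100 has 3 ones => parity 1

1


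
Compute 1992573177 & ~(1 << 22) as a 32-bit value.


1992573177 & ~(1 << 22) = 1988378873

1988378873


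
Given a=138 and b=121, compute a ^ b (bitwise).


138 ^ 121 = 243

243


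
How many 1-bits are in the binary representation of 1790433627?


0b1101010101101111101100101011011 has 20 set bits

20


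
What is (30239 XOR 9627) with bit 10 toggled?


Step 1: 30239 ^ 9627 = 21380
Step 2: 21380 ^ (1 << 10) = 21380 ^ 1024 = 22404

22404


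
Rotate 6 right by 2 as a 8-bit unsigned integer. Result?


Rotate 0b110 right by 2 (8-bit) = 0b10000001 = 129

129


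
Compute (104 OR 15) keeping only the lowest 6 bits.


Step 1: 104 | 15 = 111
Step 2: 111 & 63 = 47

47


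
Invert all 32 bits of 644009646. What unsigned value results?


644009646 ^ 4294967295 = 3650957649

3650957649


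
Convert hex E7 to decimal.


E7 hex = 231 decimal

231


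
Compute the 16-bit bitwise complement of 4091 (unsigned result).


~0b111111111011 = 0b1111000000000100 = 61444 (16-bit unsigned)

61444


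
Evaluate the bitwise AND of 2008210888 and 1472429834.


0b1110111101100101101110111001000 & 0b1010111110000110111111100001010 = 0b1010111100000100101110100001000 = 1468161288

1468161288


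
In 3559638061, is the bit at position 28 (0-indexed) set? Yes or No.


0b11010100001010111100010000101101, bit 28 = 1. Yes

Yes


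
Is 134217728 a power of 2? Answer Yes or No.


0b1000000000000000000000000000. Only one bit set => Yes

Yes


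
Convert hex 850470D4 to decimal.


850470D4 hex = 2231660756 decimal

2231660756


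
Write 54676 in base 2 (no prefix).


54676 = 1101010110010100 in binary

1101010110010100


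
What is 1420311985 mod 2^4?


1420311985 & 15 = 1

1


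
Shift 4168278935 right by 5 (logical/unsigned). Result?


0b11111000011100101110001110010111 >> 5 = 0b111110000111001011100011100 = 130258716

130258716


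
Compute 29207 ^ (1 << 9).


29207 ^ (1 << 9) = 29207 ^ 512 = 28695

28695


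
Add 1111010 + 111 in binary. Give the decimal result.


1111010 + 111 = 10000001 = 129

129


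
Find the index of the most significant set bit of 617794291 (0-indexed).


0b100100110100101100101011110011. Highest set bit at position 29

29


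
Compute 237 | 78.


0b11101101 | 0b1001110 = 0b11101111 = 239

239


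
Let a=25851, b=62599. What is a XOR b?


25851 ^ 62599 = 36988

36988


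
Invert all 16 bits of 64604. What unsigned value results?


64604 ^ 65535 = 931

931


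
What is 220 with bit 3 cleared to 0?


220 & ~(1 << 3) = 212

212


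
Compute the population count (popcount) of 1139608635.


0b1000011111011010000110000111011 has 16 set bits

16


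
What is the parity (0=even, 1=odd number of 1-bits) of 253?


0b11111101 has 7 ones => parity 1

1


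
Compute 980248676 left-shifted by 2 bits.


0b111010011011010110100001100100 << 2 = 0b11101001101101011010000110010000 = 3920994704

3920994704


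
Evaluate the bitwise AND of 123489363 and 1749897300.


0b111010111000100110001010011 & 0b1101000010011010101000001010100 = 0b10011000100000001010000 = 4997200

4997200


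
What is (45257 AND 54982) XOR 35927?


Step 1: 45257 & 54982 = 37056
Step 2: 37056 ^ 35927 = 7319

7319


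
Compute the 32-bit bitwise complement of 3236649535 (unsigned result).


~0b11000000111010110101101000111111 = 0b111111000101001010010111000000 = 1058317760 (32-bit unsigned)

1058317760


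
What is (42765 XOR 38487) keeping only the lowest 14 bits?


Step 1: 42765 ^ 38487 = 12634
Step 2: 12634 & 16383 = 12634

12634


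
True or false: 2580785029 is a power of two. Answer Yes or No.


0b10011001110100111010011110000101. Multiple bits set => No

No


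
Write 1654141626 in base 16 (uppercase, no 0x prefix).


1654141626 = 629832BA hex

629832BA


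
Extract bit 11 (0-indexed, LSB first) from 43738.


0b1010101011011010, position 11 = 1

1


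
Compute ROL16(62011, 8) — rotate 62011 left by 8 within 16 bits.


Rotate 0b1111001000111011 left by 8 (16-bit) = 0b11101111110010 = 15346

15346


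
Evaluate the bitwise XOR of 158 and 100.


0b10011110 ^ 0b1100100 = 0b11111010 = 250

250


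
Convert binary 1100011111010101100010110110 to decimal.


1100011111010101100010110110 in decimal = 209541302

209541302


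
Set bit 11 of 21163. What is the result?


21163 | (1 << 11) = 21163 | 2048 = 23211

23211


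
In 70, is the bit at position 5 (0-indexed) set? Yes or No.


0b1000110, bit 5 = 0. No

No


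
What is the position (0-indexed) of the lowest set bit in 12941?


0b11001010001101. Lowest set bit at position 0

0


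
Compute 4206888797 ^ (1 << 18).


4206888797 ^ (1 << 18) = 4206888797 ^ 262144 = 4207150941

4207150941


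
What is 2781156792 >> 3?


0b10100101110001010001010110111000 >> 3 = 0b10100101110001010001010110111 = 347644599

347644599


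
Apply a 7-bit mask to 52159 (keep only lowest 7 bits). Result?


52159 & 127 = 63

63


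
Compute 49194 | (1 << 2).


49194 | (1 << 2) = 49194 | 4 = 49198

49198


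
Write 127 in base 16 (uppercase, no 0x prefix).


127 = 7F hex

7F


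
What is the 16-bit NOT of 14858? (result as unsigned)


~0b11101000001010 = 0b1100010111110101 = 50677 (16-bit unsigned)

50677


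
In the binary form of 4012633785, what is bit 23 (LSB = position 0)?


0b11101111001010111110111010111001, position 23 = 0

0


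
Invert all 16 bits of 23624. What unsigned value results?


23624 ^ 65535 = 41911

41911


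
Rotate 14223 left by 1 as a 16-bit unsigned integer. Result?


Rotate 0b11011110001111 left by 1 (16-bit) = 0b110111100011110 = 28446

28446


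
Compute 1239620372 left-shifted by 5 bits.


0b1001001111000110001101100010100 << 5 = 0b100100111100011000110110001010000000 = 39667851904

39667851904


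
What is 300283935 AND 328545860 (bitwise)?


0b10001111001011111100000011111 & 0b10011100101010011011001000100 = 0b10001100001010011000000000100 = 293941252

293941252


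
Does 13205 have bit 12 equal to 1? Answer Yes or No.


0b11001110010101, bit 12 = 1. Yes

Yes


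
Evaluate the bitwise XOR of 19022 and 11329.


0b100101001001110 ^ 0b10110001000001 = 0b110011000001111 = 26127

26127


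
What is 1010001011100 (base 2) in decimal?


1010001011100 in decimal = 5212

5212


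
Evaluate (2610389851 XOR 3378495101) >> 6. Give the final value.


Step 1: 2610389851 ^ 3378495101 = 1388895526
Step 2: 1388895526 >> 6 = 21701492

21701492


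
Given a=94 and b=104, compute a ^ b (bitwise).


94 ^ 104 = 54

54


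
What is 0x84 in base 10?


84 hex = 132 decimal

132


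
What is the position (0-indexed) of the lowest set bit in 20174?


0b100111011001110. Lowest set bit at position 1

1


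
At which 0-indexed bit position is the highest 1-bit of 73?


0b1001001. Highest set bit at position 6

6


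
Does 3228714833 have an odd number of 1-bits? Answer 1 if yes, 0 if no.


0b11000000011100100100011101010001 has 13 ones => parity 1

1


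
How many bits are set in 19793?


0b100110101010001 has 7 set bits

7


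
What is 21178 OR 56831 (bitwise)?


0b101001010111010 | 0b1101110111111111 = 0b1101111111111111 = 57343

57343


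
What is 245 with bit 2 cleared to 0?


245 & ~(1 << 2) = 241

241


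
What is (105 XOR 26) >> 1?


Step 1: 105 ^ 26 = 115
Step 2: 115 >> 1 = 57

57


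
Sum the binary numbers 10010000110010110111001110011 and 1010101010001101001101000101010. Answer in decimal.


10010000110010110111001110011 + 1010101010001101001101000101010 = 1100111011000000000100010011101 = 1734346909

1734346909


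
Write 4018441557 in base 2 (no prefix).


4018441557 = 11101111100001001000110101010101 in binary

11101111100001001000110101010101


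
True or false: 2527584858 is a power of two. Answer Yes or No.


0b10010110101001111110001001011010. Multiple bits set => No

No


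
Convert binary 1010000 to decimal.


1010000 in decimal = 80

80


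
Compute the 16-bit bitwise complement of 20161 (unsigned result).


~0b100111011000001 = 0b1011000100111110 = 45374 (16-bit unsigned)

45374


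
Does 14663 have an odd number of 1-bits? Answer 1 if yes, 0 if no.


0b11100101000111 has 8 ones => parity 0

0


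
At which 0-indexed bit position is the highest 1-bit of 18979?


0b100101000100011. Highest set bit at position 14

14


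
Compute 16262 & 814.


0b11111110000110 & 0b1100101110 = 0b1100000110 = 774

774


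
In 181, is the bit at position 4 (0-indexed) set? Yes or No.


0b10110101, bit 4 = 1. Yes

Yes


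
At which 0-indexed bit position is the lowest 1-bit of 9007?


0b10001100101111. Lowest set bit at position 0

0


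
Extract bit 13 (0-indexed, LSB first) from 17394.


0b100001111110010, position 13 = 0

0


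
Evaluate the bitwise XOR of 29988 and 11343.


0b111010100100100 ^ 0b10110001001111 = 0b101100101101011 = 22891

22891


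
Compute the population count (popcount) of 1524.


0b10111110100 has 7 set bits

7


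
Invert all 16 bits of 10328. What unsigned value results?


10328 ^ 65535 = 55207

55207


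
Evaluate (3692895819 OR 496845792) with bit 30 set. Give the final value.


Step 1: 3692895819 | 496845792 = 3718078443
Step 2: 3718078443 | (1 << 30) = 3718078443 | 1073741824 = 3718078443

3718078443


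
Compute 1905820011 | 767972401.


0b1110001100110001000000101101011 | 0b101101110001100101010000110001 = 0b1111101110111101101010101111011 = 2111755643

2111755643


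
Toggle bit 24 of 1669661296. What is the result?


1669661296 ^ (1 << 24) = 1669661296 ^ 16777216 = 1652884080

1652884080


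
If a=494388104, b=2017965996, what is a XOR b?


494388104 ^ 2017965996 = 1697674276

1697674276


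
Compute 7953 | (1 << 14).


7953 | (1 << 14) = 7953 | 16384 = 24337

24337


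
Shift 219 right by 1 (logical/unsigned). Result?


0b11011011 >> 1 = 0b1101101 = 109

109


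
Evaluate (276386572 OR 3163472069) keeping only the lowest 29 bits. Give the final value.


Step 1: 276386572 | 3163472069 = 3170882509
Step 2: 3170882509 & 536870911 = 486527949

486527949


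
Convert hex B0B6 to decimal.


B0B6 hex = 45238 decimal

45238


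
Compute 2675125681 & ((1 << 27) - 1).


2675125681 & 134217727 = 124988849

124988849


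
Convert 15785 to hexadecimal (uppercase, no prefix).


15785 = 3DA9 hex

3DA9


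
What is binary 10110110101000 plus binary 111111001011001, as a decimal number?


10110110101000 + 111111001011001 = 1010110000000001 = 44033

44033


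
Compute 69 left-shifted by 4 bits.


0b1000101 << 4 = 0b10001010000 = 1104

1104


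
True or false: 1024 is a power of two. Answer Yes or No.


0b10000000000. Only one bit set => Yes

Yes


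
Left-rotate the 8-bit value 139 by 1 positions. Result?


Rotate 0b10001011 left by 1 (8-bit) = 0b10111 = 23

23


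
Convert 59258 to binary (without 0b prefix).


59258 = 1110011101111010 in binary

1110011101111010


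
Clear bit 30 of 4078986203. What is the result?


4078986203 & ~(1 << 30) = 3005244379

3005244379


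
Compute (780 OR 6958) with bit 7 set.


Step 1: 780 | 6958 = 6958
Step 2: 6958 | (1 << 7) = 6958 | 128 = 7086

7086


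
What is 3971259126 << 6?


0b11101100101101001001101011110110 << 6 = 0b11101100101101001001101011110110000000 = 254160584064

254160584064


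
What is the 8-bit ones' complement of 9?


9 ^ 255 = 246

246


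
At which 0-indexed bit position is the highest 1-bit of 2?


0b10. Highest set bit at position 1

1


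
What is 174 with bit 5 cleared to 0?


174 & ~(1 << 5) = 142

142


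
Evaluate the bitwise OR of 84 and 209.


0b1010100 | 0b11010001 = 0b11010101 = 213

213


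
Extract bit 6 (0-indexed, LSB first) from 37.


0b100101, position 6 = 0

0


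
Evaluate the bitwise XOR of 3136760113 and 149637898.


0b10111010111101110010100100110001 ^ 0b1000111010110100101100001010 = 0b10110010000111000110001000111011 = 2988204603

2988204603


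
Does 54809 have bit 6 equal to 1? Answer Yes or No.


0b1101011000011001, bit 6 = 0. No

No


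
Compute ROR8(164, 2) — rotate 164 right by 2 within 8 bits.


Rotate 0b10100100 right by 2 (8-bit) = 0b101001 = 41

41


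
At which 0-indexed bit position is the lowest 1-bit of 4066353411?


0b11110010010111111010000100000011. Lowest set bit at position 0

0


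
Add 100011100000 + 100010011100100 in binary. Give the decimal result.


100011100000 + 100010011100100 = 100110111000100 = 19908

19908


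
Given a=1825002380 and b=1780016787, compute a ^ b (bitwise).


1825002380 ^ 1780016787 = 115324191

115324191


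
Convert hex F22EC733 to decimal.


F22EC733 hex = 4063151923 decimal

4063151923


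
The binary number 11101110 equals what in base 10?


11101110 in decimal = 238

238


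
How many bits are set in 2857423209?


0b10101010010100001101000101101001 has 14 set bits

14


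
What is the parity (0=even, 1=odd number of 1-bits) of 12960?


0b11001010100000 has 5 ones => parity 1

1


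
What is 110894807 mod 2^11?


110894807 & 2047 = 1751

1751


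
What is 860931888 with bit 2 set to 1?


860931888 | (1 << 2) = 860931888 | 4 = 860931892

860931892


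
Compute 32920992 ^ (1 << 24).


32920992 ^ (1 << 24) = 32920992 ^ 16777216 = 16143776

16143776


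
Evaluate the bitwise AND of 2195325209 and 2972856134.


0b10000010110110100000000100011001 & 0b10110001001100100010111101000110 = 0b10000000000100100000000100000000 = 2148663552

2148663552


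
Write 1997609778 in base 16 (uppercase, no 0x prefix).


1997609778 = 77111B32 hex

77111B32


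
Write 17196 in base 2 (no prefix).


17196 = 100001100101100 in binary

100001100101100


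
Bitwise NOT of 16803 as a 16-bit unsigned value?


~0b100000110100011 = 0b1011111001011100 = 48732 (16-bit unsigned)

48732


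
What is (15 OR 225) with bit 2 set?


Step 1: 15 | 225 = 239
Step 2: 239 | (1 << 2) = 239 | 4 = 239

239


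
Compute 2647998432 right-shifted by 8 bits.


0b10011101110101010011111111100000 >> 8 = 0b100111011101010100111111 = 10343743

10343743


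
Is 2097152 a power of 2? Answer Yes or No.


0b1000000000000000000000. Only one bit set => Yes

Yes


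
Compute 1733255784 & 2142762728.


0b1100111010011110110001001101000 & 0b1111111101101111111011011101000 = 0b1100111000001110110001001101000 = 1728537192

1728537192


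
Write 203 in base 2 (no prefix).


203 = 11001011 in binary

11001011


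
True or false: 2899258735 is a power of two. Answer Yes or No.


0b10101100110011110010110101101111. Multiple bits set => No

No


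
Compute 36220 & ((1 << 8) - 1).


36220 & 255 = 124

124


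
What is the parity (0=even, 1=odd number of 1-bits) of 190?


0b10111110 has 6 ones => parity 0

0


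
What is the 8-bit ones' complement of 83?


83 ^ 255 = 172

172


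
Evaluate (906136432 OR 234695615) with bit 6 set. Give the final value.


Step 1: 906136432 | 234695615 = 1073720319
Step 2: 1073720319 | (1 << 6) = 1073720319 | 64 = 1073720319

1073720319


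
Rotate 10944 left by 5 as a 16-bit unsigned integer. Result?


Rotate 0b10101011000000 left by 5 (16-bit) = 0b101100000000101 = 22533

22533


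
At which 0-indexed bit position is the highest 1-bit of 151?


0b10010111. Highest set bit at position 7

7


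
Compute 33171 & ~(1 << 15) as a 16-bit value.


33171 & ~(1 << 15) = 403

403


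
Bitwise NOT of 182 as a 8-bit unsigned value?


~0b10110110 = 0b1001001 = 73 (8-bit unsigned)

73


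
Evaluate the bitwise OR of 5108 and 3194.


0b1001111110100 | 0b110001111010 = 0b1111111111110 = 8190

8190


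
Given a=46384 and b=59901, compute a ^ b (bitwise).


46384 ^ 59901 = 23757

23757


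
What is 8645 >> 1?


0b10000111000101 >> 1 = 0b1000011100010 = 4322

4322


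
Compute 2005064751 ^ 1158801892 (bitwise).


0b1110111100000101101110000101111 ^ 0b1000101000100011110100111100100 = 0b110010100100110011010111001011 = 848508363

848508363


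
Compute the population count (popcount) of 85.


0b1010101 has 4 set bits

4


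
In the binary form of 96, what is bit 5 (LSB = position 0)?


0b1100000, position 5 = 1

1


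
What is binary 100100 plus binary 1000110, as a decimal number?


100100 + 1000110 = 1101010 = 106

106


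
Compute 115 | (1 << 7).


115 | (1 << 7) = 115 | 128 = 243

243


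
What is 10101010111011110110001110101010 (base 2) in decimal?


10101010111011110110001110101010 in decimal = 2867815338

2867815338


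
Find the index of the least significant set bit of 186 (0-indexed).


0b10111010. Lowest set bit at position 1

1


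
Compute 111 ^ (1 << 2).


111 ^ (1 << 2) = 111 ^ 4 = 107

107


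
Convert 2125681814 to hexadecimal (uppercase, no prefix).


2125681814 = 7EB35496 hex

7EB35496


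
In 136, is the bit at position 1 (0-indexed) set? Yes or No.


0b10001000, bit 1 = 0. No

No


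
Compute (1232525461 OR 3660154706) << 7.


Step 1: 1232525461 | 3660154706 = 3682590679
Step 2: 3682590679 << 7 = 471371606912

471371606912


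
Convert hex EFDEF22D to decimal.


EFDEF22D hex = 4024365613 decimal

4024365613


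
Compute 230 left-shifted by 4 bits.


0b11100110 << 4 = 0b111001100000 = 3680

3680


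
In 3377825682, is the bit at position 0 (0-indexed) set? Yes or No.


0b11001001010101011000011110010010, bit 0 = 0. No

No


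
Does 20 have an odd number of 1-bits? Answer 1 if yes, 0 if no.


0b10100 has 2 ones => parity 0

0


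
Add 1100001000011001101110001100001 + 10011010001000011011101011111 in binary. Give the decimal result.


1100001000011001101110001100001 + 10011010001000011011101011111 = 1110100010100010001001111000000 = 1951470528

1951470528


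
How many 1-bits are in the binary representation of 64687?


0b1111110010101111 has 12 set bits

12


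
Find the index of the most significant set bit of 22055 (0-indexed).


0b101011000100111. Highest set bit at position 14

14


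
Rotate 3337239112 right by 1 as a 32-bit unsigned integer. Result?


Rotate 0b11000110111010100011101001001000 right by 1 (32-bit) = 0b1100011011101010001110100100100 = 1668619556

1668619556


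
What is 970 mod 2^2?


970 & 3 = 2

2


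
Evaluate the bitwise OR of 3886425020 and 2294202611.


0b11100111101001100010001110111100 | 0b10001000101111101100000011110011 = 0b11101111101111101110001111111111 = 4022264831

4022264831


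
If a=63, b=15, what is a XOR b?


63 ^ 15 = 48

48


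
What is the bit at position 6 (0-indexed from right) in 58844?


0b1110010111011100, position 6 = 1

1


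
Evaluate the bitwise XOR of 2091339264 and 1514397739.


0b1111100101001110100111000000000 ^ 0b1011010010000111110000000101011 = 0b100110111001001010111000101011 = 652521003

652521003


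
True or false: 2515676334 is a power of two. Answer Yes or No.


0b10010101111100100010110010101110. Multiple bits set => No

No


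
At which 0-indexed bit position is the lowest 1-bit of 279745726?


0b10000101011001001010010111110. Lowest set bit at position 1

1


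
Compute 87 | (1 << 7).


87 | (1 << 7) = 87 | 128 = 215

215


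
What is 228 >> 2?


0b11100100 >> 2 = 0b111001 = 57

57


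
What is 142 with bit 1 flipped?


142 ^ (1 << 1) = 142 ^ 2 = 140

140


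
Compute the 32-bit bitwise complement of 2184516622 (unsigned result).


~0b10000010001101010001010000001110 = 0b1111101110010101110101111110001 = 2110450673 (32-bit unsigned)

2110450673


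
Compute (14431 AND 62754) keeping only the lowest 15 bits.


Step 1: 14431 & 62754 = 12290
Step 2: 12290 & 32767 = 12290

12290


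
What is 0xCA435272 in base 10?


CA435272 hex = 3393409650 decimal

3393409650


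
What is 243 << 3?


0b11110011 << 3 = 0b11110011000 = 1944

1944


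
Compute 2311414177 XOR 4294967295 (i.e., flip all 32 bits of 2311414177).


2311414177 ^ 4294967295 = 1983553118

1983553118


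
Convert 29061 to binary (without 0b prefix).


29061 = 111000110000101 in binary

111000110000101


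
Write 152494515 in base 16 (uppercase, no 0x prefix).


152494515 = 916E1B3 hex

916E1B3


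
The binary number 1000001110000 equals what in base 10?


1000001110000 in decimal = 4208

4208


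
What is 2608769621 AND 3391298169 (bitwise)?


0b10011011011111101010101001010101 & 0b11001010001000110001101001111001 = 0b10001010001000100000101001010001 = 2317486673

2317486673


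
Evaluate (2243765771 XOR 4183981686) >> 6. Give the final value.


Step 1: 2243765771 ^ 4183981686 = 2095011965
Step 2: 2095011965 >> 6 = 32734561

32734561


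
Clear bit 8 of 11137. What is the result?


11137 & ~(1 << 8) = 10881

10881


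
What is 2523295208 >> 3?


0b10010110011001100110110111101000 >> 3 = 0b10010110011001100110110111101 = 315411901

315411901


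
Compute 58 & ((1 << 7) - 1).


58 & 127 = 58

58


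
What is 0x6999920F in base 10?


6999920F hex = 1771672079 decimal

1771672079


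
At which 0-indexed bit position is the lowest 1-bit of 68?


0b1000100. Lowest set bit at position 2

2


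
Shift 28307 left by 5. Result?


0b110111010010011 << 5 = 0b11011101001001100000 = 905824

905824


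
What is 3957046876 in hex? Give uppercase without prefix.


3957046876 = EBDBBE5C hex

EBDBBE5C


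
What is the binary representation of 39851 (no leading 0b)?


39851 = 1001101110101011 in binary

1001101110101011


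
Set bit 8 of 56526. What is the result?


56526 | (1 << 8) = 56526 | 256 = 56782

56782


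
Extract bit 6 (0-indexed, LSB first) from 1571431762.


0b1011101101010100010010101010010, position 6 = 1

1


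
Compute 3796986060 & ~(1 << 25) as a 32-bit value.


3796986060 & ~(1 << 25) = 3763431628

3763431628


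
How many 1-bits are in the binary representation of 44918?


0b1010111101110110 has 11 set bits

11


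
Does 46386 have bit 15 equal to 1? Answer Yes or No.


0b1011010100110010, bit 15 = 1. Yes

Yes


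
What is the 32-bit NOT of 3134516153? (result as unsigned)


~0b10111010110101001110101110111001 = 0b1000101001010110001010001000110 = 1160451142 (32-bit unsigned)

1160451142


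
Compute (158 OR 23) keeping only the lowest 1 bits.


Step 1: 158 | 23 = 159
Step 2: 159 & 1 = 1

1


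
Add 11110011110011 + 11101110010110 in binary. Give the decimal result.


11110011110011 + 11101110010110 = 111100010001001 = 30857

30857


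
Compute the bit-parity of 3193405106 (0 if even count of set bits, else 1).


0b10111110010101110111111010110010 has 21 ones => parity 1

1


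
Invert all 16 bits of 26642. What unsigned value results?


26642 ^ 65535 = 38893

38893


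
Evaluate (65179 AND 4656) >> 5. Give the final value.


Step 1: 65179 & 4656 = 4624
Step 2: 4624 >> 5 = 144

144


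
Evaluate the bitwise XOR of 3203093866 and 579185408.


0b10111110111010110101010101101010 ^ 0b100010100001011010101100000000 = 0b10011100011011101111111001101010 = 2624519786

2624519786


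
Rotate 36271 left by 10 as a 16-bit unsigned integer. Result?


Rotate 0b1000110110101111 left by 10 (16-bit) = 0b1011111000110110 = 48694

48694


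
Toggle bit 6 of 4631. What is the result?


4631 ^ (1 << 6) = 4631 ^ 64 = 4695

4695


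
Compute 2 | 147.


0b10 | 0b10010011 = 0b10010011 = 147

147


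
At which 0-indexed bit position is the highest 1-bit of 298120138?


0b10001110001001111001111001010. Highest set bit at position 28

28


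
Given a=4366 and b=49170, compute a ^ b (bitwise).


4366 ^ 49170 = 53532

53532


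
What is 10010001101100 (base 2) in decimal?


10010001101100 in decimal = 9324

9324


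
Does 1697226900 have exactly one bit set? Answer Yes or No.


0b1100101001010011010000010010100. Multiple bits set => No

No


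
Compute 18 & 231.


0b10010 & 0b11100111 = 0b10 = 2

2


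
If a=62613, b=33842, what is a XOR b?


62613 ^ 33842 = 28839

28839


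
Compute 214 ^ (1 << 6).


214 ^ (1 << 6) = 214 ^ 64 = 150

150


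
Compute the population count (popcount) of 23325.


0b101101100011101 has 9 set bits

9


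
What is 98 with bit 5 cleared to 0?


98 & ~(1 << 5) = 66

66


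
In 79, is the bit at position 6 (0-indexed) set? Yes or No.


0b1001111, bit 6 = 1. Yes

Yes


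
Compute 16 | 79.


0b10000 | 0b1001111 = 0b1011111 = 95

95


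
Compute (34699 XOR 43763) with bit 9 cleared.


Step 1: 34699 ^ 43763 = 11640
Step 2: 11640 & ~(1 << 9) = 11640

11640


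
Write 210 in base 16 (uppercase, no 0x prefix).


210 = D2 hex

D2


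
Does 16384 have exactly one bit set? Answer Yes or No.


0b100000000000000. Only one bit set => Yes

Yes


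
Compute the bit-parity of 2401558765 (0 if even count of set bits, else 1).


0b10001111001001001110000011101101 has 16 ones => parity 0

0


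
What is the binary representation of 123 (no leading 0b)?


123 = 1111011 in binary

1111011


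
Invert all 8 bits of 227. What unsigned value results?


227 ^ 255 = 28

28


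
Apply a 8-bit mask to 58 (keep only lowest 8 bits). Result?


58 & 255 = 58

58


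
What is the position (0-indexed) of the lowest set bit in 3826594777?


0b11100100000101010011001111011001. Lowest set bit at position 0

0


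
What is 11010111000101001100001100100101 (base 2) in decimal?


11010111000101001100001100100101 in decimal = 3608462117

3608462117


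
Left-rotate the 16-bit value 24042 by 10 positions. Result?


Rotate 0b101110111101010 left by 10 (16-bit) = 0b1010100101110111 = 43383

43383


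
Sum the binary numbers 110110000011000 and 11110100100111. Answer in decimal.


110110000011000 + 11110100100111 = 1010100100111111 = 43327

43327


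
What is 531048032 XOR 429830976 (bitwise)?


0b11111101001110010011001100000 ^ 0b11001100111101011001101000000 = 0b110001110011001010100100000 = 104437024

104437024


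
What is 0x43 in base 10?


43 hex = 67 decimal

67


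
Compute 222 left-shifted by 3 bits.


0b11011110 << 3 = 0b11011110000 = 1776

1776


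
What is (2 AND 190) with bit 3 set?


Step 1: 2 & 190 = 2
Step 2: 2 | (1 << 3) = 2 | 8 = 10

10


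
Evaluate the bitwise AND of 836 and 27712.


0b1101000100 & 0b110110001000000 = 0b1000000 = 64

64


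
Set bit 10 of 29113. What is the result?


29113 | (1 << 10) = 29113 | 1024 = 30137

30137


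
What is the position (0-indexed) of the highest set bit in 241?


0b11110001. Highest set bit at position 7

7


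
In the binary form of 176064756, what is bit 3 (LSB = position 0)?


0b1010011111101000100011110100, position 3 = 0

0


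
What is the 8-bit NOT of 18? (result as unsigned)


~0b10010 = 0b11101101 = 237 (8-bit unsigned)

237


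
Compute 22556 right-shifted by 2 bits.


0b101100000011100 >> 2 = 0b1011000000111 = 5639

5639


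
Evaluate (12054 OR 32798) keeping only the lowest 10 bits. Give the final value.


Step 1: 12054 | 32798 = 44830
Step 2: 44830 & 1023 = 798

798


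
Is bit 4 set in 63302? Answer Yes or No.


0b1111011101000110, bit 4 = 0. No

No


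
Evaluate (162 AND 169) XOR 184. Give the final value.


Step 1: 162 & 169 = 160
Step 2: 160 ^ 184 = 24

24


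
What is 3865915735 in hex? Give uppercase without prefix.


3865915735 = E66D3157 hex

E66D3157


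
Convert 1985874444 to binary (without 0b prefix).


1985874444 = 1110110010111100000101000001100 in binary

1110110010111100000101000001100


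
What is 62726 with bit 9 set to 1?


62726 | (1 << 9) = 62726 | 512 = 63238

63238


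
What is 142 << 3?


0b10001110 << 3 = 0b10001110000 = 1136

1136


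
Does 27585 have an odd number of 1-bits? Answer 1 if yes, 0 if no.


0b110101111000001 has 8 ones => parity 0

0


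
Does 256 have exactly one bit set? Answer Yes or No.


0b100000000. Only one bit set => Yes

Yes


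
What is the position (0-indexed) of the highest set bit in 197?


0b11000101. Highest set bit at position 7

7


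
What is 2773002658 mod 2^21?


2773002658 & 2097151 = 567714

567714


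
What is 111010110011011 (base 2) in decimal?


111010110011011 in decimal = 30107

30107


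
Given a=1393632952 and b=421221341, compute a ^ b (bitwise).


1393632952 ^ 421221341 = 1242199397

1242199397
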